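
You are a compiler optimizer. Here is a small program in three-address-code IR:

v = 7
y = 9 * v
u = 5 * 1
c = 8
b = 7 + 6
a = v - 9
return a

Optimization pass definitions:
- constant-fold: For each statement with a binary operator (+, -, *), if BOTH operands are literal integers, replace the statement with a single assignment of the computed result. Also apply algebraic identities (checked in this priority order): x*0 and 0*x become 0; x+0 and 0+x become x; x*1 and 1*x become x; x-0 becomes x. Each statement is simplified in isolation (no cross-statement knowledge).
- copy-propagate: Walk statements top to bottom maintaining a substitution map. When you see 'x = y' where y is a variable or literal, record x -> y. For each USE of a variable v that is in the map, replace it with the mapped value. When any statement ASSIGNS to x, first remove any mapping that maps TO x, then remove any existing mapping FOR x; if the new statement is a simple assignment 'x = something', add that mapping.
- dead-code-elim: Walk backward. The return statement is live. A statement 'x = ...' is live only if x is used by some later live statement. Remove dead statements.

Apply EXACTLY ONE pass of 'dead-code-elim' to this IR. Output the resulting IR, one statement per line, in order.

Applying dead-code-elim statement-by-statement:
  [7] return a  -> KEEP (return); live=['a']
  [6] a = v - 9  -> KEEP; live=['v']
  [5] b = 7 + 6  -> DEAD (b not live)
  [4] c = 8  -> DEAD (c not live)
  [3] u = 5 * 1  -> DEAD (u not live)
  [2] y = 9 * v  -> DEAD (y not live)
  [1] v = 7  -> KEEP; live=[]
Result (3 stmts):
  v = 7
  a = v - 9
  return a

Answer: v = 7
a = v - 9
return a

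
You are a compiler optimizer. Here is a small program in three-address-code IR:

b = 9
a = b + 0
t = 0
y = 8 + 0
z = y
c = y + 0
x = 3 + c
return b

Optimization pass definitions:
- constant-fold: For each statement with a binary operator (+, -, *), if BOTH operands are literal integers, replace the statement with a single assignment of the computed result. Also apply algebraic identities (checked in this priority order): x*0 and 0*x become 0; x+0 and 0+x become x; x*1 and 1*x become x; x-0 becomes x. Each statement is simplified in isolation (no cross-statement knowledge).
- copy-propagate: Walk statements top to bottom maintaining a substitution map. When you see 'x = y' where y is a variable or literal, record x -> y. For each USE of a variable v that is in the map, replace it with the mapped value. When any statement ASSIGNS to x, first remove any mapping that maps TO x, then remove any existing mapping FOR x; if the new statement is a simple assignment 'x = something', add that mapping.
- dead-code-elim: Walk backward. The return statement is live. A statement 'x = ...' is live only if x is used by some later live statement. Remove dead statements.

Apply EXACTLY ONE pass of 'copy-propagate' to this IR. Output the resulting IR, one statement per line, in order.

Answer: b = 9
a = 9 + 0
t = 0
y = 8 + 0
z = y
c = y + 0
x = 3 + c
return 9

Derivation:
Applying copy-propagate statement-by-statement:
  [1] b = 9  (unchanged)
  [2] a = b + 0  -> a = 9 + 0
  [3] t = 0  (unchanged)
  [4] y = 8 + 0  (unchanged)
  [5] z = y  (unchanged)
  [6] c = y + 0  (unchanged)
  [7] x = 3 + c  (unchanged)
  [8] return b  -> return 9
Result (8 stmts):
  b = 9
  a = 9 + 0
  t = 0
  y = 8 + 0
  z = y
  c = y + 0
  x = 3 + c
  return 9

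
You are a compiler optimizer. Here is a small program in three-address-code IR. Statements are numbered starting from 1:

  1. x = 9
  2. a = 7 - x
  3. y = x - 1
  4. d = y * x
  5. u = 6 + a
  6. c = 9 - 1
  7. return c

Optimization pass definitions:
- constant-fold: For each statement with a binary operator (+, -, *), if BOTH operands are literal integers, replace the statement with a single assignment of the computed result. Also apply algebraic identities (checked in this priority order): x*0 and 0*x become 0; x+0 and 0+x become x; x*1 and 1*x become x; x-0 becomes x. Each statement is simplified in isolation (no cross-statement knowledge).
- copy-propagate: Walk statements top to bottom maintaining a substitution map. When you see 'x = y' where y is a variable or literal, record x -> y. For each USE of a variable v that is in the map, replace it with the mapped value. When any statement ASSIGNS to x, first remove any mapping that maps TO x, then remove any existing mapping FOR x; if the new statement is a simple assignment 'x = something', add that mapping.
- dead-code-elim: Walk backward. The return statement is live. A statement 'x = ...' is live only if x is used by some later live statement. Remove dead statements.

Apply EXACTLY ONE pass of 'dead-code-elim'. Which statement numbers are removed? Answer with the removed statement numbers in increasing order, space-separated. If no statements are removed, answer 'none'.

Answer: 1 2 3 4 5

Derivation:
Backward liveness scan:
Stmt 1 'x = 9': DEAD (x not in live set [])
Stmt 2 'a = 7 - x': DEAD (a not in live set [])
Stmt 3 'y = x - 1': DEAD (y not in live set [])
Stmt 4 'd = y * x': DEAD (d not in live set [])
Stmt 5 'u = 6 + a': DEAD (u not in live set [])
Stmt 6 'c = 9 - 1': KEEP (c is live); live-in = []
Stmt 7 'return c': KEEP (return); live-in = ['c']
Removed statement numbers: [1, 2, 3, 4, 5]
Surviving IR:
  c = 9 - 1
  return c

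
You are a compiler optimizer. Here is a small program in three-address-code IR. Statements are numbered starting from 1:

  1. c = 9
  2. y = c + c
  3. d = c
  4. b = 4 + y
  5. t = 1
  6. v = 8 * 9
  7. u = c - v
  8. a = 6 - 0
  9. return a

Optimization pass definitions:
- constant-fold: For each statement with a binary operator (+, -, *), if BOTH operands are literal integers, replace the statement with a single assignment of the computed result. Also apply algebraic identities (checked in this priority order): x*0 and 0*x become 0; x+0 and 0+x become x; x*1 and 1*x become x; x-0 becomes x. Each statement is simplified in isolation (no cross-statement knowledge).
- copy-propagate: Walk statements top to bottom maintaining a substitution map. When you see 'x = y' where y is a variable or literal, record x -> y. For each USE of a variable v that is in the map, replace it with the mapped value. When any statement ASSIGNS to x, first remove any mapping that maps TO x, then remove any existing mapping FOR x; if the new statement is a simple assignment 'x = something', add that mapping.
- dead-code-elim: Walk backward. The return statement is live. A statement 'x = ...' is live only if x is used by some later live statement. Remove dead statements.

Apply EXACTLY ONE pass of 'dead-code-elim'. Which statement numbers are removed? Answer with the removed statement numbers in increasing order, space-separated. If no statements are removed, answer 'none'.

Answer: 1 2 3 4 5 6 7

Derivation:
Backward liveness scan:
Stmt 1 'c = 9': DEAD (c not in live set [])
Stmt 2 'y = c + c': DEAD (y not in live set [])
Stmt 3 'd = c': DEAD (d not in live set [])
Stmt 4 'b = 4 + y': DEAD (b not in live set [])
Stmt 5 't = 1': DEAD (t not in live set [])
Stmt 6 'v = 8 * 9': DEAD (v not in live set [])
Stmt 7 'u = c - v': DEAD (u not in live set [])
Stmt 8 'a = 6 - 0': KEEP (a is live); live-in = []
Stmt 9 'return a': KEEP (return); live-in = ['a']
Removed statement numbers: [1, 2, 3, 4, 5, 6, 7]
Surviving IR:
  a = 6 - 0
  return a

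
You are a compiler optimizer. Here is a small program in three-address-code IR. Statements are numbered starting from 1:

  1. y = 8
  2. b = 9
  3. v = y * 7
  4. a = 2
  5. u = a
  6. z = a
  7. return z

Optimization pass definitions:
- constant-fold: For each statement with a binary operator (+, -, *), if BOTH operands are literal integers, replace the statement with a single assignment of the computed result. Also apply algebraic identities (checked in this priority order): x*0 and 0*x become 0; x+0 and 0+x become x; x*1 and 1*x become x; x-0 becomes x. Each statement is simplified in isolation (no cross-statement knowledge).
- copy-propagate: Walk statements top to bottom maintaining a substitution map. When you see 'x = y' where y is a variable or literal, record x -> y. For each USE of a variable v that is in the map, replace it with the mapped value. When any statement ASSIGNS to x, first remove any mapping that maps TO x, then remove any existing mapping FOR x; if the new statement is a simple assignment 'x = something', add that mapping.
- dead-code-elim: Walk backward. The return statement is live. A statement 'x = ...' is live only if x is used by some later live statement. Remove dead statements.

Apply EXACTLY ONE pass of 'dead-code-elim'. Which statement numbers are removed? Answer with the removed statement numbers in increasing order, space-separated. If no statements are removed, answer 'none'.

Backward liveness scan:
Stmt 1 'y = 8': DEAD (y not in live set [])
Stmt 2 'b = 9': DEAD (b not in live set [])
Stmt 3 'v = y * 7': DEAD (v not in live set [])
Stmt 4 'a = 2': KEEP (a is live); live-in = []
Stmt 5 'u = a': DEAD (u not in live set ['a'])
Stmt 6 'z = a': KEEP (z is live); live-in = ['a']
Stmt 7 'return z': KEEP (return); live-in = ['z']
Removed statement numbers: [1, 2, 3, 5]
Surviving IR:
  a = 2
  z = a
  return z

Answer: 1 2 3 5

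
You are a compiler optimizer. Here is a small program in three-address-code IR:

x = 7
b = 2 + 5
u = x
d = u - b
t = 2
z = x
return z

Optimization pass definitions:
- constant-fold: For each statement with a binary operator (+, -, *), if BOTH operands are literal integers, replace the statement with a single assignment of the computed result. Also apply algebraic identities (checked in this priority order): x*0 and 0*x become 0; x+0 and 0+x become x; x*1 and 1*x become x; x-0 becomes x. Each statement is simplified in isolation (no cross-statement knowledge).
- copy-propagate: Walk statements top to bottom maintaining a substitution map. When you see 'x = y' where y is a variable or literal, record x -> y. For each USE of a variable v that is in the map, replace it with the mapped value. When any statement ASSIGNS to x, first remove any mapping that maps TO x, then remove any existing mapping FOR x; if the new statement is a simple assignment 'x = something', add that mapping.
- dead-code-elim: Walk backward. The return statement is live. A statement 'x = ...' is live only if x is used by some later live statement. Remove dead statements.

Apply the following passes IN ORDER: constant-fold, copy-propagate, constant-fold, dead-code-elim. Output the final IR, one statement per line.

Initial IR:
  x = 7
  b = 2 + 5
  u = x
  d = u - b
  t = 2
  z = x
  return z
After constant-fold (7 stmts):
  x = 7
  b = 7
  u = x
  d = u - b
  t = 2
  z = x
  return z
After copy-propagate (7 stmts):
  x = 7
  b = 7
  u = 7
  d = 7 - 7
  t = 2
  z = 7
  return 7
After constant-fold (7 stmts):
  x = 7
  b = 7
  u = 7
  d = 0
  t = 2
  z = 7
  return 7
After dead-code-elim (1 stmts):
  return 7

Answer: return 7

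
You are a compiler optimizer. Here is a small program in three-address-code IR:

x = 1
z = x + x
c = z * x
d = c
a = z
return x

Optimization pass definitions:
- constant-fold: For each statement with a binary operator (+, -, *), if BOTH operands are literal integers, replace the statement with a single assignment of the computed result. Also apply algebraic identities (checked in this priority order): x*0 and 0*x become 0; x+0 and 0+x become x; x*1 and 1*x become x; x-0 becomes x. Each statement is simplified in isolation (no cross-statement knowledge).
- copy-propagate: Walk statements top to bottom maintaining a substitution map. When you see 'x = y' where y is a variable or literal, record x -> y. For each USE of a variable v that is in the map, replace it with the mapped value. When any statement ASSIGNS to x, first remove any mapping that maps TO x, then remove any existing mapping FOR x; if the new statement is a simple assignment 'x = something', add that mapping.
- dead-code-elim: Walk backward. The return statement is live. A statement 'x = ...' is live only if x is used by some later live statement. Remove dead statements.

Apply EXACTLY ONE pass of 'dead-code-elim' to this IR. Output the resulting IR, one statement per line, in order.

Applying dead-code-elim statement-by-statement:
  [6] return x  -> KEEP (return); live=['x']
  [5] a = z  -> DEAD (a not live)
  [4] d = c  -> DEAD (d not live)
  [3] c = z * x  -> DEAD (c not live)
  [2] z = x + x  -> DEAD (z not live)
  [1] x = 1  -> KEEP; live=[]
Result (2 stmts):
  x = 1
  return x

Answer: x = 1
return x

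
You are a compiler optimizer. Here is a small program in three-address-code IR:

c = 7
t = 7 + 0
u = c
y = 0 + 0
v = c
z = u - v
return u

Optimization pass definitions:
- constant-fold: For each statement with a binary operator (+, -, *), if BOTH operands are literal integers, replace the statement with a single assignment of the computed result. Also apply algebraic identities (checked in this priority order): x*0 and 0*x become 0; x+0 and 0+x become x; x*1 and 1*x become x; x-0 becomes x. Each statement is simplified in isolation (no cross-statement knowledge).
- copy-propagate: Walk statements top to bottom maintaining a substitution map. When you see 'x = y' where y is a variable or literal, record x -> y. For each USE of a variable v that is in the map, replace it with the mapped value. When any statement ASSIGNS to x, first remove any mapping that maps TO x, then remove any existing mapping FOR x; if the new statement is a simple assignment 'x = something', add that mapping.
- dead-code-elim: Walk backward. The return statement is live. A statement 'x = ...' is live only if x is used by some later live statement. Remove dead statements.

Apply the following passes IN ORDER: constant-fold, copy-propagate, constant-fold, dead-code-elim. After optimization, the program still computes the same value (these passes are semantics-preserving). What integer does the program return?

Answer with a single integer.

Answer: 7

Derivation:
Initial IR:
  c = 7
  t = 7 + 0
  u = c
  y = 0 + 0
  v = c
  z = u - v
  return u
After constant-fold (7 stmts):
  c = 7
  t = 7
  u = c
  y = 0
  v = c
  z = u - v
  return u
After copy-propagate (7 stmts):
  c = 7
  t = 7
  u = 7
  y = 0
  v = 7
  z = 7 - 7
  return 7
After constant-fold (7 stmts):
  c = 7
  t = 7
  u = 7
  y = 0
  v = 7
  z = 0
  return 7
After dead-code-elim (1 stmts):
  return 7
Evaluate:
  c = 7  =>  c = 7
  t = 7 + 0  =>  t = 7
  u = c  =>  u = 7
  y = 0 + 0  =>  y = 0
  v = c  =>  v = 7
  z = u - v  =>  z = 0
  return u = 7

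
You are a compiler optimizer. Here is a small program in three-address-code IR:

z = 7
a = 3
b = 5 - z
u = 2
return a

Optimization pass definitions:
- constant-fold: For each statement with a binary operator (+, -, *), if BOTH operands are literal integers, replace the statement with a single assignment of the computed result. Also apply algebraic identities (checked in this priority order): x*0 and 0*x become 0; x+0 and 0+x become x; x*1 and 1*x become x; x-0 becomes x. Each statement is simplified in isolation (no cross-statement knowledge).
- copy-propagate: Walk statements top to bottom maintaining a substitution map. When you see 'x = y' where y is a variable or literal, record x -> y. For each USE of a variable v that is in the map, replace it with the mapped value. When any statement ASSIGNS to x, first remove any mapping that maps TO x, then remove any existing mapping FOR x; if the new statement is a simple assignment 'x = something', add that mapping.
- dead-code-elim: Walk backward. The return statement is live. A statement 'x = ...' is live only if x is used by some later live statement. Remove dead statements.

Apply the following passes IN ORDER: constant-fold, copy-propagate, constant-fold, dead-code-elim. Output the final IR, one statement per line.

Initial IR:
  z = 7
  a = 3
  b = 5 - z
  u = 2
  return a
After constant-fold (5 stmts):
  z = 7
  a = 3
  b = 5 - z
  u = 2
  return a
After copy-propagate (5 stmts):
  z = 7
  a = 3
  b = 5 - 7
  u = 2
  return 3
After constant-fold (5 stmts):
  z = 7
  a = 3
  b = -2
  u = 2
  return 3
After dead-code-elim (1 stmts):
  return 3

Answer: return 3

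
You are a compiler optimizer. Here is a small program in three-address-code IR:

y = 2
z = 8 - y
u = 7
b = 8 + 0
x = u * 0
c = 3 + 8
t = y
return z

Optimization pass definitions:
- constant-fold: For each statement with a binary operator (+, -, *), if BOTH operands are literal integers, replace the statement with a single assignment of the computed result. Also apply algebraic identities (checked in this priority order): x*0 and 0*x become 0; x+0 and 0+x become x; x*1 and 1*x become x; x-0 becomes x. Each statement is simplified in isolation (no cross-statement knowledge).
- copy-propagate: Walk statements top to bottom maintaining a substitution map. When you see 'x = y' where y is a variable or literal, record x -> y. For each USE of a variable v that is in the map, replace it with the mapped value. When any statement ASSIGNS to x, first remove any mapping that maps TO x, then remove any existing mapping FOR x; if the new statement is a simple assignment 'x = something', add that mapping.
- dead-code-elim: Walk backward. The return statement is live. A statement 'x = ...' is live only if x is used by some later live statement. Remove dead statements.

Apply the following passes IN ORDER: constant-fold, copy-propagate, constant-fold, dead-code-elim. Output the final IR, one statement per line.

Initial IR:
  y = 2
  z = 8 - y
  u = 7
  b = 8 + 0
  x = u * 0
  c = 3 + 8
  t = y
  return z
After constant-fold (8 stmts):
  y = 2
  z = 8 - y
  u = 7
  b = 8
  x = 0
  c = 11
  t = y
  return z
After copy-propagate (8 stmts):
  y = 2
  z = 8 - 2
  u = 7
  b = 8
  x = 0
  c = 11
  t = 2
  return z
After constant-fold (8 stmts):
  y = 2
  z = 6
  u = 7
  b = 8
  x = 0
  c = 11
  t = 2
  return z
After dead-code-elim (2 stmts):
  z = 6
  return z

Answer: z = 6
return z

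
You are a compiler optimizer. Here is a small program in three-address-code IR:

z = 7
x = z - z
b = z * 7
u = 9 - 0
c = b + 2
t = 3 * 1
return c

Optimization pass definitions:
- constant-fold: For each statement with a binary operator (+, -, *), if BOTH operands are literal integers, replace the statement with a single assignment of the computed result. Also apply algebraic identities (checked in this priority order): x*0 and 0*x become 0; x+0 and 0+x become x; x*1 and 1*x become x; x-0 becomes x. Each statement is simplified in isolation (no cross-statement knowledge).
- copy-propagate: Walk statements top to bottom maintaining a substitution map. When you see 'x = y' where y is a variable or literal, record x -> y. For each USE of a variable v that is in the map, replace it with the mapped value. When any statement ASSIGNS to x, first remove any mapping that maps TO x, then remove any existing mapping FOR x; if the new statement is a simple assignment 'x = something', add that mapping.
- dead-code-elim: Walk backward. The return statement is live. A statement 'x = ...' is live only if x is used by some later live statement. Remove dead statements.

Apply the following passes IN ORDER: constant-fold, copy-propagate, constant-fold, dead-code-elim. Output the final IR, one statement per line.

Initial IR:
  z = 7
  x = z - z
  b = z * 7
  u = 9 - 0
  c = b + 2
  t = 3 * 1
  return c
After constant-fold (7 stmts):
  z = 7
  x = z - z
  b = z * 7
  u = 9
  c = b + 2
  t = 3
  return c
After copy-propagate (7 stmts):
  z = 7
  x = 7 - 7
  b = 7 * 7
  u = 9
  c = b + 2
  t = 3
  return c
After constant-fold (7 stmts):
  z = 7
  x = 0
  b = 49
  u = 9
  c = b + 2
  t = 3
  return c
After dead-code-elim (3 stmts):
  b = 49
  c = b + 2
  return c

Answer: b = 49
c = b + 2
return c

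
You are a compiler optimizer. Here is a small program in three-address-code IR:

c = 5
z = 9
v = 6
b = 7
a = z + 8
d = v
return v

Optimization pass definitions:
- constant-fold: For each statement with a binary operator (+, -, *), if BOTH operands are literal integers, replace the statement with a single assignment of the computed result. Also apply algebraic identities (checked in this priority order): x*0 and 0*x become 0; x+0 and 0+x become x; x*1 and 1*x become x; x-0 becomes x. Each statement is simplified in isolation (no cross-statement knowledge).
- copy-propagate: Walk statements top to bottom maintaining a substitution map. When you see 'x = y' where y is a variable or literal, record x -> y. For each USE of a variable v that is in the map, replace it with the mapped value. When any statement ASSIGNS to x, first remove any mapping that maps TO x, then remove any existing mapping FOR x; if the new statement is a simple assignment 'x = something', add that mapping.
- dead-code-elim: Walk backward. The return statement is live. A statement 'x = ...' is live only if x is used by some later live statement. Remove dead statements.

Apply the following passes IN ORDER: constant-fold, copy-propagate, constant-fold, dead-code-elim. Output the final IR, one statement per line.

Initial IR:
  c = 5
  z = 9
  v = 6
  b = 7
  a = z + 8
  d = v
  return v
After constant-fold (7 stmts):
  c = 5
  z = 9
  v = 6
  b = 7
  a = z + 8
  d = v
  return v
After copy-propagate (7 stmts):
  c = 5
  z = 9
  v = 6
  b = 7
  a = 9 + 8
  d = 6
  return 6
After constant-fold (7 stmts):
  c = 5
  z = 9
  v = 6
  b = 7
  a = 17
  d = 6
  return 6
After dead-code-elim (1 stmts):
  return 6

Answer: return 6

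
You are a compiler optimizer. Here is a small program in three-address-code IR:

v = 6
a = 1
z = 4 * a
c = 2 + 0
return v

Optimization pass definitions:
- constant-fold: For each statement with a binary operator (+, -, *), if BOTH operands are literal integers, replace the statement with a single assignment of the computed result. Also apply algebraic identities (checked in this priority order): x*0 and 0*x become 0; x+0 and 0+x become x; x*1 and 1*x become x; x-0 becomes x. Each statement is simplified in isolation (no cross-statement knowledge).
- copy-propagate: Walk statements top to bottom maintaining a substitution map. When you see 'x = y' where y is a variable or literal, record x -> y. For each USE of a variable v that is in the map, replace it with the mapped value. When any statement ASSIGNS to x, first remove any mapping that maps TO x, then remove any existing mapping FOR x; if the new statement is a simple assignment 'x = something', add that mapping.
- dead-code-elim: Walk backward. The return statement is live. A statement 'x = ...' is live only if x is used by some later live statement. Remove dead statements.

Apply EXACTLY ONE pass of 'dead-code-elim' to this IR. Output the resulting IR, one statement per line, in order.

Answer: v = 6
return v

Derivation:
Applying dead-code-elim statement-by-statement:
  [5] return v  -> KEEP (return); live=['v']
  [4] c = 2 + 0  -> DEAD (c not live)
  [3] z = 4 * a  -> DEAD (z not live)
  [2] a = 1  -> DEAD (a not live)
  [1] v = 6  -> KEEP; live=[]
Result (2 stmts):
  v = 6
  return v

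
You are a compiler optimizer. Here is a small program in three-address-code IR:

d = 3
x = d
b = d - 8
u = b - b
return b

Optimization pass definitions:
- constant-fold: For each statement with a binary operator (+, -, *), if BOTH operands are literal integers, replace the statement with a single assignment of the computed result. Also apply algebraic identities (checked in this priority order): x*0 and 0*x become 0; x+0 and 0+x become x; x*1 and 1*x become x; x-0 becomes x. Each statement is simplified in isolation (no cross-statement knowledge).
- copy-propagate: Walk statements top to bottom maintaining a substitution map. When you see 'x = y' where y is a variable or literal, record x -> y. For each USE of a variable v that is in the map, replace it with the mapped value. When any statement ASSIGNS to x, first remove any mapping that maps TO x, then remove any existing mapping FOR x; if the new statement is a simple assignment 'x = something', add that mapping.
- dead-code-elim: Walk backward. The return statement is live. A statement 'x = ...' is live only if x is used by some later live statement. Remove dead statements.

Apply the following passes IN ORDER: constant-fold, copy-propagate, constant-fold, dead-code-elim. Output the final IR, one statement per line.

Answer: b = -5
return b

Derivation:
Initial IR:
  d = 3
  x = d
  b = d - 8
  u = b - b
  return b
After constant-fold (5 stmts):
  d = 3
  x = d
  b = d - 8
  u = b - b
  return b
After copy-propagate (5 stmts):
  d = 3
  x = 3
  b = 3 - 8
  u = b - b
  return b
After constant-fold (5 stmts):
  d = 3
  x = 3
  b = -5
  u = b - b
  return b
After dead-code-elim (2 stmts):
  b = -5
  return b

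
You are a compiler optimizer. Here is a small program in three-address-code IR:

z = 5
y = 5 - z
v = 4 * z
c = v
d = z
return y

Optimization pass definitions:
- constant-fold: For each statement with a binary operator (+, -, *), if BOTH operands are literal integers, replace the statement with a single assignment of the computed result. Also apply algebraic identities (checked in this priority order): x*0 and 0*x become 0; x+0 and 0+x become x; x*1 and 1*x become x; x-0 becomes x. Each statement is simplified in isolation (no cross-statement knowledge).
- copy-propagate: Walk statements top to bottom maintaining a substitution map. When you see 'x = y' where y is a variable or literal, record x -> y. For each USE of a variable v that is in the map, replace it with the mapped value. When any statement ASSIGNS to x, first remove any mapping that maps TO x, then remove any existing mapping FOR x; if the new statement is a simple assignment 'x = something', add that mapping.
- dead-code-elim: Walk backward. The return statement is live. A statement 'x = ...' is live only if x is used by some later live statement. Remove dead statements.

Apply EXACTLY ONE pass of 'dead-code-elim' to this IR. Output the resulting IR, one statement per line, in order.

Applying dead-code-elim statement-by-statement:
  [6] return y  -> KEEP (return); live=['y']
  [5] d = z  -> DEAD (d not live)
  [4] c = v  -> DEAD (c not live)
  [3] v = 4 * z  -> DEAD (v not live)
  [2] y = 5 - z  -> KEEP; live=['z']
  [1] z = 5  -> KEEP; live=[]
Result (3 stmts):
  z = 5
  y = 5 - z
  return y

Answer: z = 5
y = 5 - z
return y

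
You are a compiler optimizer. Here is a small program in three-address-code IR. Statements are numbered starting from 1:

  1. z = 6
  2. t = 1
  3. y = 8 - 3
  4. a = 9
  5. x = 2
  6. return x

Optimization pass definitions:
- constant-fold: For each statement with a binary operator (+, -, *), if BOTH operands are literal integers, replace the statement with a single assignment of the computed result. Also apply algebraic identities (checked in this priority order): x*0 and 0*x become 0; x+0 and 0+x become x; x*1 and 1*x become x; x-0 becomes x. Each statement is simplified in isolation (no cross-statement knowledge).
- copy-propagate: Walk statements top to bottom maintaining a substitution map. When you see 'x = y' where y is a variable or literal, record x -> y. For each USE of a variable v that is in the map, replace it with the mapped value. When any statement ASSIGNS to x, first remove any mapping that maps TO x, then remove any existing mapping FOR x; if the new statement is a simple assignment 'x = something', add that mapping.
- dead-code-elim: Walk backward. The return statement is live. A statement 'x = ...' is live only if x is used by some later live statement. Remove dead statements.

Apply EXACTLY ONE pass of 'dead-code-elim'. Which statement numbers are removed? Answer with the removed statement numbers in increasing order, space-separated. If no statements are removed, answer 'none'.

Backward liveness scan:
Stmt 1 'z = 6': DEAD (z not in live set [])
Stmt 2 't = 1': DEAD (t not in live set [])
Stmt 3 'y = 8 - 3': DEAD (y not in live set [])
Stmt 4 'a = 9': DEAD (a not in live set [])
Stmt 5 'x = 2': KEEP (x is live); live-in = []
Stmt 6 'return x': KEEP (return); live-in = ['x']
Removed statement numbers: [1, 2, 3, 4]
Surviving IR:
  x = 2
  return x

Answer: 1 2 3 4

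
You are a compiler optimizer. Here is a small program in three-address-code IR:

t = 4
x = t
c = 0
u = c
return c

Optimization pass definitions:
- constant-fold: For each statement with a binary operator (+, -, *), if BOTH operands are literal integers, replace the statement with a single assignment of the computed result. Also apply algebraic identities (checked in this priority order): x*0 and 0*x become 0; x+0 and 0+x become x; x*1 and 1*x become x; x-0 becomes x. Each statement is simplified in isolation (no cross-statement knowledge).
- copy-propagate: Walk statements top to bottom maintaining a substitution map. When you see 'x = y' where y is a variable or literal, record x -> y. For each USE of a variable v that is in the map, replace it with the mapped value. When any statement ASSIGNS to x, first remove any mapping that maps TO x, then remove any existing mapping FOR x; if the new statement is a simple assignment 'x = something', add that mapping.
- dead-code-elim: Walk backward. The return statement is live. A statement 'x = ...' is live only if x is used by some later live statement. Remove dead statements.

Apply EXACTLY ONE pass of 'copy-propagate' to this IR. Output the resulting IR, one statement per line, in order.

Applying copy-propagate statement-by-statement:
  [1] t = 4  (unchanged)
  [2] x = t  -> x = 4
  [3] c = 0  (unchanged)
  [4] u = c  -> u = 0
  [5] return c  -> return 0
Result (5 stmts):
  t = 4
  x = 4
  c = 0
  u = 0
  return 0

Answer: t = 4
x = 4
c = 0
u = 0
return 0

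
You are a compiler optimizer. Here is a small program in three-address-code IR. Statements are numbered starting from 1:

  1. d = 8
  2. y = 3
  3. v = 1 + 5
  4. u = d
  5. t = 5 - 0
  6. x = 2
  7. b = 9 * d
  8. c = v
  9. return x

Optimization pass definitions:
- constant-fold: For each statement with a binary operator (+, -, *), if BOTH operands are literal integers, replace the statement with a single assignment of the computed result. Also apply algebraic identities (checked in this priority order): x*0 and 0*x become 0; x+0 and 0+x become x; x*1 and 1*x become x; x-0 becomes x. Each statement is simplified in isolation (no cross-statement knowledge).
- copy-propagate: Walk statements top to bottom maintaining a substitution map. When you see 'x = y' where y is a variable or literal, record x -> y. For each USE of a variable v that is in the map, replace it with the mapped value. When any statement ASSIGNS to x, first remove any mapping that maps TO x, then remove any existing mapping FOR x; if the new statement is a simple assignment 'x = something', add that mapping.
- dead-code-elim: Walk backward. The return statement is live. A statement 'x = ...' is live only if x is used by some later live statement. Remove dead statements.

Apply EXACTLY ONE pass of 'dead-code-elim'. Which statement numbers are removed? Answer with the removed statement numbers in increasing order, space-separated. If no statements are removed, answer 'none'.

Backward liveness scan:
Stmt 1 'd = 8': DEAD (d not in live set [])
Stmt 2 'y = 3': DEAD (y not in live set [])
Stmt 3 'v = 1 + 5': DEAD (v not in live set [])
Stmt 4 'u = d': DEAD (u not in live set [])
Stmt 5 't = 5 - 0': DEAD (t not in live set [])
Stmt 6 'x = 2': KEEP (x is live); live-in = []
Stmt 7 'b = 9 * d': DEAD (b not in live set ['x'])
Stmt 8 'c = v': DEAD (c not in live set ['x'])
Stmt 9 'return x': KEEP (return); live-in = ['x']
Removed statement numbers: [1, 2, 3, 4, 5, 7, 8]
Surviving IR:
  x = 2
  return x

Answer: 1 2 3 4 5 7 8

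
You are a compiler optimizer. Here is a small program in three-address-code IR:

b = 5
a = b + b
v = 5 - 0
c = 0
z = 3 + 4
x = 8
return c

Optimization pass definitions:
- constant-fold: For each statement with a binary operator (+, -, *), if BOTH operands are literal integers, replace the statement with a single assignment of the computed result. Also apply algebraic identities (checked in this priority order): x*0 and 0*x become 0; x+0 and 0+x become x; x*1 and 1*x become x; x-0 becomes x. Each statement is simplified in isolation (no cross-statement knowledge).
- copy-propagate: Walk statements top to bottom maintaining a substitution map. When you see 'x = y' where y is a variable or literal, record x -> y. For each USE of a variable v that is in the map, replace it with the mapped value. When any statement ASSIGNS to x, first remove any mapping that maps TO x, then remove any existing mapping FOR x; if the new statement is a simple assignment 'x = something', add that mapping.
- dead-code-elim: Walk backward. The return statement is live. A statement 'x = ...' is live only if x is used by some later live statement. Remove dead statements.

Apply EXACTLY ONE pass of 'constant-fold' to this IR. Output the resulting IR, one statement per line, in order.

Applying constant-fold statement-by-statement:
  [1] b = 5  (unchanged)
  [2] a = b + b  (unchanged)
  [3] v = 5 - 0  -> v = 5
  [4] c = 0  (unchanged)
  [5] z = 3 + 4  -> z = 7
  [6] x = 8  (unchanged)
  [7] return c  (unchanged)
Result (7 stmts):
  b = 5
  a = b + b
  v = 5
  c = 0
  z = 7
  x = 8
  return c

Answer: b = 5
a = b + b
v = 5
c = 0
z = 7
x = 8
return c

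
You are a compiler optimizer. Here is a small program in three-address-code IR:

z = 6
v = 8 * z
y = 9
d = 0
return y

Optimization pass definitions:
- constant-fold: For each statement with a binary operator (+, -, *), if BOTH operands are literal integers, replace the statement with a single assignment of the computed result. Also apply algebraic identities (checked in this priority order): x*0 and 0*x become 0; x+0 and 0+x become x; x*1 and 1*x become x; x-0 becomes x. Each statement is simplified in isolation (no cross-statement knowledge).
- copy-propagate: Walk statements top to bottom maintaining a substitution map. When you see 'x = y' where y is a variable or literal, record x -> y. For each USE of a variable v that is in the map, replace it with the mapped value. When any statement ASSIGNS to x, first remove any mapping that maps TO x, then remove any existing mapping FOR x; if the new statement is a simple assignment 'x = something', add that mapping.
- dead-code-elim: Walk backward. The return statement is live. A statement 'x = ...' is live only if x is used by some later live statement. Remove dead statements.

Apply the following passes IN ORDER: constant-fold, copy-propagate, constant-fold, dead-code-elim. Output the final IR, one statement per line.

Initial IR:
  z = 6
  v = 8 * z
  y = 9
  d = 0
  return y
After constant-fold (5 stmts):
  z = 6
  v = 8 * z
  y = 9
  d = 0
  return y
After copy-propagate (5 stmts):
  z = 6
  v = 8 * 6
  y = 9
  d = 0
  return 9
After constant-fold (5 stmts):
  z = 6
  v = 48
  y = 9
  d = 0
  return 9
After dead-code-elim (1 stmts):
  return 9

Answer: return 9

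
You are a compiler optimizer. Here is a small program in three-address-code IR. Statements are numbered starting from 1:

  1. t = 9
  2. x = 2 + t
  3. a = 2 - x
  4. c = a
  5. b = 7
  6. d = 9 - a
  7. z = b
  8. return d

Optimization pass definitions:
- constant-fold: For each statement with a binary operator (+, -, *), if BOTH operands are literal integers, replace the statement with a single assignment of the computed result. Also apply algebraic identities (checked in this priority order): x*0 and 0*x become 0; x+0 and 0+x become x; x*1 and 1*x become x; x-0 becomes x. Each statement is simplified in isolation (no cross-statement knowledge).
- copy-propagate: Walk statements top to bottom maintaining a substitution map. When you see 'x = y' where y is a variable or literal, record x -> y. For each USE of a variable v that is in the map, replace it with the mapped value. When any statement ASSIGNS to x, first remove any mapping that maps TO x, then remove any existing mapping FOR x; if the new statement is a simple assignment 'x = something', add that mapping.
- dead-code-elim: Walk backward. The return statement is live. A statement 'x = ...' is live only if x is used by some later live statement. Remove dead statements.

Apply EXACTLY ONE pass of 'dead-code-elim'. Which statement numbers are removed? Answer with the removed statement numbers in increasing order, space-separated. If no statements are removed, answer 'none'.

Backward liveness scan:
Stmt 1 't = 9': KEEP (t is live); live-in = []
Stmt 2 'x = 2 + t': KEEP (x is live); live-in = ['t']
Stmt 3 'a = 2 - x': KEEP (a is live); live-in = ['x']
Stmt 4 'c = a': DEAD (c not in live set ['a'])
Stmt 5 'b = 7': DEAD (b not in live set ['a'])
Stmt 6 'd = 9 - a': KEEP (d is live); live-in = ['a']
Stmt 7 'z = b': DEAD (z not in live set ['d'])
Stmt 8 'return d': KEEP (return); live-in = ['d']
Removed statement numbers: [4, 5, 7]
Surviving IR:
  t = 9
  x = 2 + t
  a = 2 - x
  d = 9 - a
  return d

Answer: 4 5 7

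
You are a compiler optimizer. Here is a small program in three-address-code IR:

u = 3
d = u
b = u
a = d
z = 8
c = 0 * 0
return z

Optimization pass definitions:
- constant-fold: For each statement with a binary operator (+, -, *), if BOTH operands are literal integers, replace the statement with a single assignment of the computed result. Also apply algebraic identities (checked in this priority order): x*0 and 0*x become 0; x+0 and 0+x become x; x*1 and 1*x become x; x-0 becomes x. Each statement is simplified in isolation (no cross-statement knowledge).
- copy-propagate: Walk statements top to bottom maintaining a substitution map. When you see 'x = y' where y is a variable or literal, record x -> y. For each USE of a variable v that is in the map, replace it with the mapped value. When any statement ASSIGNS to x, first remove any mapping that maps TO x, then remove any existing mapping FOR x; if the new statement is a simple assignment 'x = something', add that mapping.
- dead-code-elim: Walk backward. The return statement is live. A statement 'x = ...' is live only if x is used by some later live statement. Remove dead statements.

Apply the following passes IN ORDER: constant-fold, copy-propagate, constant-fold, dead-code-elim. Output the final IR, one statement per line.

Answer: return 8

Derivation:
Initial IR:
  u = 3
  d = u
  b = u
  a = d
  z = 8
  c = 0 * 0
  return z
After constant-fold (7 stmts):
  u = 3
  d = u
  b = u
  a = d
  z = 8
  c = 0
  return z
After copy-propagate (7 stmts):
  u = 3
  d = 3
  b = 3
  a = 3
  z = 8
  c = 0
  return 8
After constant-fold (7 stmts):
  u = 3
  d = 3
  b = 3
  a = 3
  z = 8
  c = 0
  return 8
After dead-code-elim (1 stmts):
  return 8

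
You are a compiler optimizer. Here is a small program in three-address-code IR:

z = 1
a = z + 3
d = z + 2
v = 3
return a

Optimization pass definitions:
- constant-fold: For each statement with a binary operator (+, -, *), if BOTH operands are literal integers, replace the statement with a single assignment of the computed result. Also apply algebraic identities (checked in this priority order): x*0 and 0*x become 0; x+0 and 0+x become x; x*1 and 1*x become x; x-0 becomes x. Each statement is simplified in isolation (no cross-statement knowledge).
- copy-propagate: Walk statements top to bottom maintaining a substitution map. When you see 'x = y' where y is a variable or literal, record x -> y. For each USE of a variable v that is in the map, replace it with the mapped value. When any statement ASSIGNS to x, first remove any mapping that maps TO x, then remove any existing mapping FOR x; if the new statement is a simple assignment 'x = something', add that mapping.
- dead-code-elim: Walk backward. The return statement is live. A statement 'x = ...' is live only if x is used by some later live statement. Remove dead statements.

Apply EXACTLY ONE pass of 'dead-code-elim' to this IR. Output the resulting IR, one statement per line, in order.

Answer: z = 1
a = z + 3
return a

Derivation:
Applying dead-code-elim statement-by-statement:
  [5] return a  -> KEEP (return); live=['a']
  [4] v = 3  -> DEAD (v not live)
  [3] d = z + 2  -> DEAD (d not live)
  [2] a = z + 3  -> KEEP; live=['z']
  [1] z = 1  -> KEEP; live=[]
Result (3 stmts):
  z = 1
  a = z + 3
  return a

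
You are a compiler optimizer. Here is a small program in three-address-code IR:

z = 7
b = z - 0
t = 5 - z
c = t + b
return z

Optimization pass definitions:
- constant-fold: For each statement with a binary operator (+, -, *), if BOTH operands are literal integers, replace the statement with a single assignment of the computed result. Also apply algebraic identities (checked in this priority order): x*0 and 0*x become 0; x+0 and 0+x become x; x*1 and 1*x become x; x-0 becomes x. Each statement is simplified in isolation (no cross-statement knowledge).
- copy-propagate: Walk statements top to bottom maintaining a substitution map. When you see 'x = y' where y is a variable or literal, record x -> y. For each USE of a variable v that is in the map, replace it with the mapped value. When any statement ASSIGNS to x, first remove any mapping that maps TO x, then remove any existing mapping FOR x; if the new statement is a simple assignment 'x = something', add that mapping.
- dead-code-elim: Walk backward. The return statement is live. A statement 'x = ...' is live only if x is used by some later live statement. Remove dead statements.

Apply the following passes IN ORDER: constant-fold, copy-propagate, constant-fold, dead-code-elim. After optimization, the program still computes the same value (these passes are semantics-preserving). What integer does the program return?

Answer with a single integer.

Answer: 7

Derivation:
Initial IR:
  z = 7
  b = z - 0
  t = 5 - z
  c = t + b
  return z
After constant-fold (5 stmts):
  z = 7
  b = z
  t = 5 - z
  c = t + b
  return z
After copy-propagate (5 stmts):
  z = 7
  b = 7
  t = 5 - 7
  c = t + 7
  return 7
After constant-fold (5 stmts):
  z = 7
  b = 7
  t = -2
  c = t + 7
  return 7
After dead-code-elim (1 stmts):
  return 7
Evaluate:
  z = 7  =>  z = 7
  b = z - 0  =>  b = 7
  t = 5 - z  =>  t = -2
  c = t + b  =>  c = 5
  return z = 7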